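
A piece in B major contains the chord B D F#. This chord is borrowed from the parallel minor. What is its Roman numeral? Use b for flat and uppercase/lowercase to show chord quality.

B is scale degree 1 in B major. The diatonic chord on degree 1 would be B (I), but B–D–F# is the minor chord from B minor. As a borrowed chord it is labeled i.

i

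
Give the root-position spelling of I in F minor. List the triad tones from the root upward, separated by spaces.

I is built on scale degree 1, which is F in both F minor and its parallel. In F major the chord on F is F–A–C.

F A C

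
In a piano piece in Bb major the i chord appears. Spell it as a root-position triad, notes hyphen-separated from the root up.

Bb-Db-F

The root, Bb, is scale degree 1 — the same note in Bb major and Bb minor; only the chord quality changes. Building the minor chord from the parallel minor on Bb: Bb–Db–F.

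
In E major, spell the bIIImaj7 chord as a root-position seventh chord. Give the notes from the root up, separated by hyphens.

The root of bIIImaj7 is the lowered 3rd degree: G# becomes G. Stacking thirds in E minor on G gives G–B–D–F#.

G-B-D-F#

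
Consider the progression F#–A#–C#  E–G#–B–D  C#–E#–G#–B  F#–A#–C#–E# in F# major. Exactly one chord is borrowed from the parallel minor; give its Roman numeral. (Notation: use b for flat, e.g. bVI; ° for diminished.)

The diatonic triads in F# major are F#, G#m, A#m, B, C#, D#m, E#dim. F#–A#–C# = F#, C#–E#–G#–B = C#7 and F#–A#–C#–E# = F#maj7 all belong to that set. E–G#–B–D doesn't fit — on degree 7 F# major would have E#dim (vii°). E7 is the degree-7 chord of F# minor, so it is the borrowed bVII7.

bVII7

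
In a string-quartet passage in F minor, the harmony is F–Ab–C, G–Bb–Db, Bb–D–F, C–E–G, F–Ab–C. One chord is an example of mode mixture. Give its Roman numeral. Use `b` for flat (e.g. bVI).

In F minor (with V from harmonic minor) the diatonic chords are Fm, Gdim, Ab, Bbm, C, Db, Eb. F–Ab–C = Fm, G–Bb–Db = Gdim and C–E–G = C all belong to that set. Bb–D–F doesn't fit — on degree 4 F minor would have Bbm (iv). Bb is the degree-4 chord of F major, so it is the borrowed IV.

IV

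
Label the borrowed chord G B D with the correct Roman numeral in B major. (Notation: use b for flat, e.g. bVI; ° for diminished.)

bVI

G is the lowered form of scale degree 6 in B major (the diatonic degree 6 is G#). G–B–D is a major chord — the form found in B minor, not the diatonic vi (G#m). Borrowed into B major it is written bVI.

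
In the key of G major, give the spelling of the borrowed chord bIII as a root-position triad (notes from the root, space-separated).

Bb D F

bIII is built on the lowered scale degree 3. In G major degree 3 is B; lowered it becomes Bb. Stacking thirds in G minor on Bb gives Bb–D–F.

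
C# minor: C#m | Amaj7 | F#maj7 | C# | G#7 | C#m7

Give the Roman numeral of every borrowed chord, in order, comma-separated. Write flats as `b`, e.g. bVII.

IVmaj7, I

C# minor has the diatonic set C#m, D#dim, E, F#m, G#, A, B (with V from harmonic minor). C#m, Amaj7, G#7 and C#m7 are all diatonic. But F#maj7 (F#–A#–C#–E#) is foreign: the diatonic iv on degree 4 is F#m, whereas F#maj7 comes from C# major. It is labeled IVmaj7. But C# (C#–E#–G#) is foreign: the diatonic i on degree 1 is C#m, whereas C# comes from C# major. It is labeled I.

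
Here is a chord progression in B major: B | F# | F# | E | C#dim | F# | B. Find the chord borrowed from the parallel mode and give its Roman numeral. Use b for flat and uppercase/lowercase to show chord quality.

The diatonic triads in B major are B, C#m, D#m, E, F#, G#m, A#dim. B, F# and E are all diatonic. C#dim (C#–E–G) doesn't fit — on degree 2 B major would have C#m (ii). C#dim is the degree-2 chord of B minor, so it is the borrowed ii°.

ii°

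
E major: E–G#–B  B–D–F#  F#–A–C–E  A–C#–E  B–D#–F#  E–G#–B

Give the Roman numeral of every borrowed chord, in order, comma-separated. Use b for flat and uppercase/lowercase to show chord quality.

In E major the diatonic chords are E, F#m, G#m, A, B, C#m, D#dim. Of the given chords, E–G#–B = E, A–C#–E = A and B–D#–F# = B are diatonic. But B–D–F# is foreign: the diatonic V on degree 5 is B, whereas Bm comes from E minor. It is labeled v. F#–A–C–E is not: scale degree 2 in E major carries F#m (ii). In E minor the chord on that degree is F#m7b5, so here it functions as iiø7, borrowed from the parallel minor.

v, iiø7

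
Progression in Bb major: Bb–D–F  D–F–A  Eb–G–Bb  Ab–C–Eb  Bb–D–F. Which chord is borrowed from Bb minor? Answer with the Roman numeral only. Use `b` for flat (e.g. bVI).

Bb major has the diatonic set Bb, Cm, Dm, Eb, F, Gm, Adim. Of the given chords, Bb–D–F = Bb, D–F–A = Dm and Eb–G–Bb = Eb are diatonic. Ab–C–Eb is not: scale degree 7 in Bb major carries Adim (vii°). In Bb minor the chord on that degree is Ab, so here it functions as bVII, borrowed from the parallel minor.

bVII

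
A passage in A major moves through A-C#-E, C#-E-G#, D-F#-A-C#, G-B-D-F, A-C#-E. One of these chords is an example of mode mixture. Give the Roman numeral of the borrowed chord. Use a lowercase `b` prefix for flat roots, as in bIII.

In A major the diatonic chords are A, Bm, C#m, D, E, F#m, G#dim. A–C#–E = A, C#–E–G# = C#m and D–F#–A–C# = Dmaj7 all belong to that set. G–B–D–F is not: scale degree 7 in A major carries G#dim (vii°). In A minor the chord on that degree is G7, so here it functions as bVII7, borrowed from the parallel minor.

bVII7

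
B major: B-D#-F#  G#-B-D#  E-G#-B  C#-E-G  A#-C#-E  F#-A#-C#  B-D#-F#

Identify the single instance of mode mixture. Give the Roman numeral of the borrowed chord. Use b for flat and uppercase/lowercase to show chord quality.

ii°

In B major the diatonic chords are B, C#m, D#m, E, F#, G#m, A#dim. Of the given chords, B–D#–F# = B, G#–B–D# = G#m, E–G#–B = E, A#–C#–E = A#dim and F#–A#–C# = F# are diatonic. C#–E–G is not: scale degree 2 in B major carries C#m (ii). In B minor the chord on that degree is C#dim, so here it functions as ii°, borrowed from the parallel minor.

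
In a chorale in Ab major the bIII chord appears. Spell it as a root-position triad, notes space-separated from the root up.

Cb Eb Gb

bIII is built on the lowered scale degree 3. In Ab major degree 3 is C; lowered it becomes Cb. In Ab minor the chord on Cb is Cb–Eb–Gb.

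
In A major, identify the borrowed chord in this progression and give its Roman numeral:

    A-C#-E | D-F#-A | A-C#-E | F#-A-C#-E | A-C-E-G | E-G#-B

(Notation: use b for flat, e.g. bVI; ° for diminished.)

The diatonic triads in A major are A, Bm, C#m, D, E, F#m, G#dim. A–C#–E = A, D–F#–A = D, F#–A–C#–E = F#m7 and E–G#–B = E all belong to that set. A–C–E–G doesn't fit — on degree 1 A major would have A (I). Am7 is the degree-1 chord of A minor, so it is the borrowed i7.

i7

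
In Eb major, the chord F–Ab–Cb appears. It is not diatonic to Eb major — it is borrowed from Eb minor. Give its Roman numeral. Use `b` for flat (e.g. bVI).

ii°

F is scale degree 2 in Eb major. The diatonic chord on degree 2 would be Fm (ii), but F–Ab–Cb is the diminished chord from Eb minor. As a borrowed chord it is labeled ii°.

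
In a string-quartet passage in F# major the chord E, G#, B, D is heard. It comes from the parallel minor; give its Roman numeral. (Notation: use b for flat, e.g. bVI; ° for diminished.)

The root E is the lowered 7th scale degree — diatonically F# major has E# there. Diatonically F# major has E#dim (vii°) on that degree; E–G#–B–D is instead the dominant-seventh chord native to F# minor, so it takes the label bVII7.

bVII7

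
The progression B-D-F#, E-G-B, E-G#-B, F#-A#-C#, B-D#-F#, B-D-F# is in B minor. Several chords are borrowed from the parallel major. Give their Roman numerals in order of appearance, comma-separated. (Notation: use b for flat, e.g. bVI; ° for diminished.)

In B minor (with V from harmonic minor) the diatonic chords are Bm, C#dim, D, Em, F#, G, A. B–D–F# = Bm, E–G–B = Em and F#–A#–C# = F# are all diatonic. E–G#–B is not: scale degree 4 in B minor carries Em (iv). In B major the chord on that degree is E, so here it functions as IV, borrowed from the parallel major. But B–D#–F# is foreign: the diatonic i on degree 1 is Bm, whereas B comes from B major. It is labeled I.

IV, I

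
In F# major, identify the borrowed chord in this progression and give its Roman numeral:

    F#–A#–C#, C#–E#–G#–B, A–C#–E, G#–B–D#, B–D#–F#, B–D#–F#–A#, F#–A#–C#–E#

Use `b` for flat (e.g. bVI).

bIII

The diatonic triads in F# major are F#, G#m, A#m, B, C#, D#m, E#dim. Of the given chords, F#–A#–C# = F#, C#–E#–G#–B = C#7, G#–B–D# = G#m, B–D#–F# = B, B–D#–F#–A# = Bmaj7 and F#–A#–C#–E# = F#maj7 are diatonic. But A–C#–E is foreign: the diatonic iii on degree 3 is A#m, whereas A comes from F# minor. It is labeled bIII.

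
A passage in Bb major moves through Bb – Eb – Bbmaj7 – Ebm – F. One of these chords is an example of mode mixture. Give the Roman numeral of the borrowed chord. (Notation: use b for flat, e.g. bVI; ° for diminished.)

iv

The diatonic triads in Bb major are Bb, Cm, Dm, Eb, F, Gm, Adim. Bb, Eb, Bbmaj7 and F all belong to that set. But Ebm (Eb–Gb–Bb) is foreign: the diatonic IV on degree 4 is Eb, whereas Ebm comes from Bb minor. It is labeled iv.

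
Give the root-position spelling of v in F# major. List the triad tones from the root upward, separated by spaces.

The root, C#, is scale degree 5 — the same note in F# major and F# minor; only the chord quality changes. Building the minor chord from the parallel minor on C#: C#–E–G#.

C# E G#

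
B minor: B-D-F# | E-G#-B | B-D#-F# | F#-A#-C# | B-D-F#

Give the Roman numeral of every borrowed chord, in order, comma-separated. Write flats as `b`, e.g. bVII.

IV, I

The diatonic triads in B minor (with V from harmonic minor) are Bm, C#dim, D, Em, F#, G, A. Of the given chords, B–D–F# = Bm and F#–A#–C# = F# are diatonic. E–G#–B is not: scale degree 4 in B minor carries Em (iv). In B major the chord on that degree is E, so here it functions as IV, borrowed from the parallel major. B–D#–F# is not: scale degree 1 in B minor carries Bm (i). In B major the chord on that degree is B, so here it functions as I, borrowed from the parallel major.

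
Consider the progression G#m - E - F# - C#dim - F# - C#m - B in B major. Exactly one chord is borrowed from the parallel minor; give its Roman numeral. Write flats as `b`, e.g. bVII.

B major has the diatonic set B, C#m, D#m, E, F#, G#m, A#dim. Of the given chords, G#m, E, F#, C#m and B are diatonic. But C#dim (C#–E–G) is foreign: the diatonic ii on degree 2 is C#m, whereas C#dim comes from B minor. It is labeled ii°.

ii°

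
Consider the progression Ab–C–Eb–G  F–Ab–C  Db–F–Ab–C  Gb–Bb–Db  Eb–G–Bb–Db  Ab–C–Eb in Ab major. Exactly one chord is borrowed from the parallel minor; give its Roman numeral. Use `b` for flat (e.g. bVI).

bVII

The diatonic triads in Ab major are Ab, Bbm, Cm, Db, Eb, Fm, Gdim. Of the given chords, Ab–C–Eb–G = Abmaj7, F–Ab–C = Fm, Db–F–Ab–C = Dbmaj7, Eb–G–Bb–Db = Eb7 and Ab–C–Eb = Ab are diatonic. Gb–Bb–Db is not: scale degree 7 in Ab major carries Gdim (vii°). In Ab minor the chord on that degree is Gb, so here it functions as bVII, borrowed from the parallel minor.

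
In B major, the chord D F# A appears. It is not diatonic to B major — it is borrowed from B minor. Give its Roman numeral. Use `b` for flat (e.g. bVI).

The root D is the lowered 3rd scale degree — diatonically B major has D# there. D–F#–A is a major chord — the form found in B minor, not the diatonic iii (D#m). Borrowed into B major it is written bIII.

bIII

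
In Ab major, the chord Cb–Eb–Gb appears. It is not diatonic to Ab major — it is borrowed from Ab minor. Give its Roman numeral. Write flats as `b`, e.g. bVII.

The root Cb is the lowered 3rd scale degree — diatonically Ab major has C there. Cb–Eb–Gb is a major chord — the form found in Ab minor, not the diatonic iii (Cm). Borrowed into Ab major it is written bIII.

bIII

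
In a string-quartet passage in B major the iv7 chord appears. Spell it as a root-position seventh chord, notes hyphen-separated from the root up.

E-G-B-D

The root, E, is scale degree 4 — the same note in B major and B minor; only the chord quality changes. In B minor the chord on E is E–G–B–D.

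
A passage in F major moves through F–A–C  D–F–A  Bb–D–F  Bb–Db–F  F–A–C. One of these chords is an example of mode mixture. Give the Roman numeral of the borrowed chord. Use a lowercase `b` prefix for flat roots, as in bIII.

iv

The diatonic triads in F major are F, Gm, Am, Bb, C, Dm, Edim. F–A–C = F, D–F–A = Dm and Bb–D–F = Bb all belong to that set. Bb–Db–F doesn't fit — on degree 4 F major would have Bb (IV). Bbm is the degree-4 chord of F minor, so it is the borrowed iv.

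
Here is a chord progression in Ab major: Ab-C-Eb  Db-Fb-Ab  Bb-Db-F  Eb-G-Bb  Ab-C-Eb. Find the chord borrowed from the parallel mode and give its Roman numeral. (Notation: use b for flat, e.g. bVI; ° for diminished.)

iv

In Ab major the diatonic chords are Ab, Bbm, Cm, Db, Eb, Fm, Gdim. Ab–C–Eb = Ab, Bb–Db–F = Bbm and Eb–G–Bb = Eb are all diatonic. But Db–Fb–Ab is foreign: the diatonic IV on degree 4 is Db, whereas Dbm comes from Ab minor. It is labeled iv.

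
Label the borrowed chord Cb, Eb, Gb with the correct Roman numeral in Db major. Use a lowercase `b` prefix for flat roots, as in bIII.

Cb is the lowered form of scale degree 7 in Db major (the diatonic degree 7 is C). Cb–Eb–Gb is a major chord — the form found in Db minor, not the diatonic vii° (Cdim). Borrowed into Db major it is written bVII.

bVII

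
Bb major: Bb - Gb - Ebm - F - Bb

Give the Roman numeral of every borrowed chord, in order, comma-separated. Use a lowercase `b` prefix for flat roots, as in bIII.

The diatonic triads in Bb major are Bb, Cm, Dm, Eb, F, Gm, Adim. Bb and F are both diatonic. Gb (Gb–Bb–Db) doesn't fit — on degree 6 Bb major would have Gm (vi). Gb is the degree-6 chord of Bb minor, so it is the borrowed bVI. Ebm (Eb–Gb–Bb) doesn't fit — on degree 4 Bb major would have Eb (IV). Ebm is the degree-4 chord of Bb minor, so it is the borrowed iv.

bVI, iv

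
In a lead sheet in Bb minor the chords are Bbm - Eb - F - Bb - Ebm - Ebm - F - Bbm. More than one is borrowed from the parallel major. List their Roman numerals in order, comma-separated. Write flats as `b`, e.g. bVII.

IV, I

The diatonic triads in Bb minor (with V from harmonic minor) are Bbm, Cdim, Db, Ebm, F, Gb, Ab. Bbm, F and Ebm all belong to that set. But Eb (Eb–G–Bb) is foreign: the diatonic iv on degree 4 is Ebm, whereas Eb comes from Bb major. It is labeled IV. Bb (Bb–D–F) is not: scale degree 1 in Bb minor carries Bbm (i). In Bb major the chord on that degree is Bb, so here it functions as I, borrowed from the parallel major.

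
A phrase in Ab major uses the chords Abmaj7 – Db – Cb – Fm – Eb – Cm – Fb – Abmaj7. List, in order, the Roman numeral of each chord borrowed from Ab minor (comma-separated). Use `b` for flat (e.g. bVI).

bIII, bVI

The diatonic triads in Ab major are Ab, Bbm, Cm, Db, Eb, Fm, Gdim. Of the given chords, Abmaj7, Db, Fm, Eb and Cm are diatonic. Cb (Cb–Eb–Gb) doesn't fit — on degree 3 Ab major would have Cm (iii). Cb is the degree-3 chord of Ab minor, so it is the borrowed bIII. But Fb (Fb–Ab–Cb) is foreign: the diatonic vi on degree 6 is Fm, whereas Fb comes from Ab minor. It is labeled bVI.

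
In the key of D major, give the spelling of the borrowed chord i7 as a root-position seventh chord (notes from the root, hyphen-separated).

D-F-A-C

The root, D, is scale degree 1 — the same note in D major and D minor; only the chord quality changes. Stacking thirds in D minor on D gives D–F–A–C.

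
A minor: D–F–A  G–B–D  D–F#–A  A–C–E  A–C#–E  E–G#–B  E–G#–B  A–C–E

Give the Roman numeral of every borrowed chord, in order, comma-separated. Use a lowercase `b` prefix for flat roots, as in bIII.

The diatonic triads in A minor (with V from harmonic minor) are Am, Bdim, C, Dm, E, F, G. Of the given chords, D–F–A = Dm, G–B–D = G, A–C–E = Am and E–G#–B = E are diatonic. D–F#–A is not: scale degree 4 in A minor carries Dm (iv). In A major the chord on that degree is D, so here it functions as IV, borrowed from the parallel major. A–C#–E is not: scale degree 1 in A minor carries Am (i). In A major the chord on that degree is A, so here it functions as I, borrowed from the parallel major.

IV, I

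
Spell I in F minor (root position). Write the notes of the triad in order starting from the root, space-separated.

I is built on scale degree 1, which is F in both F minor and its parallel. Stacking thirds in F major on F gives F–A–C.

F A C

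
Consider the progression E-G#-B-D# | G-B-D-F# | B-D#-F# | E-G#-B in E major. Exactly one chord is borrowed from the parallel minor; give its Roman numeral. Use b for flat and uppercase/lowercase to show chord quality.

bIIImaj7

E major has the diatonic set E, F#m, G#m, A, B, C#m, D#dim. Of the given chords, E–G#–B–D# = Emaj7, B–D#–F# = B and E–G#–B = E are diatonic. G–B–D–F# is not: scale degree 3 in E major carries G#m (iii). In E minor the chord on that degree is Gmaj7, so here it functions as bIIImaj7, borrowed from the parallel minor.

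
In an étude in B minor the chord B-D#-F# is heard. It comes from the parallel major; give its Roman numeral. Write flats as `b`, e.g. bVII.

I

B is scale degree 1 in B minor. The diatonic chord on degree 1 would be Bm (i), but B–D#–F# is the major chord from B major. As a borrowed chord it is labeled I.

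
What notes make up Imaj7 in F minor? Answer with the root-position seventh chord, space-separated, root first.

F A C E

The root, F, is scale degree 1 — the same note in F minor and F major; only the chord quality changes. Building the major-seventh chord from the parallel major on F: F–A–C–E.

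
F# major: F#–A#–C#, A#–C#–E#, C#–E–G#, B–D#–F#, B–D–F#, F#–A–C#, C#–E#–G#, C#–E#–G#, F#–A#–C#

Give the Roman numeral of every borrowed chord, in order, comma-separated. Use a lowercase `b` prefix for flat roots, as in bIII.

F# major has the diatonic set F#, G#m, A#m, B, C#, D#m, E#dim. F#–A#–C# = F#, A#–C#–E# = A#m, B–D#–F# = B and C#–E#–G# = C# are all diatonic. C#–E–G# doesn't fit — on degree 5 F# major would have C# (V). C#m is the degree-5 chord of F# minor, so it is the borrowed v. B–D–F# doesn't fit — on degree 4 F# major would have B (IV). Bm is the degree-4 chord of F# minor, so it is the borrowed iv. F#–A–C# doesn't fit — on degree 1 F# major would have F# (I). F#m is the degree-1 chord of F# minor, so it is the borrowed i.

v, iv, i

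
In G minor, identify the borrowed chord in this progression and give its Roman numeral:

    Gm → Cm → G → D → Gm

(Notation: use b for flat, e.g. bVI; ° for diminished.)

I

The diatonic triads in G minor (with V from harmonic minor) are Gm, Adim, Bb, Cm, D, Eb, F. Of the given chords, Gm, Cm and D are diatonic. G (G–B–D) doesn't fit — on degree 1 G minor would have Gm (i). G is the degree-1 chord of G major, so it is the borrowed I.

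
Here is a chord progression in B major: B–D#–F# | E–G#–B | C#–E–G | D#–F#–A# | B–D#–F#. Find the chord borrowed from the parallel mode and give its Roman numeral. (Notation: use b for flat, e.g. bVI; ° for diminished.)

The diatonic triads in B major are B, C#m, D#m, E, F#, G#m, A#dim. B–D#–F# = B, E–G#–B = E and D#–F#–A# = D#m all belong to that set. C#–E–G doesn't fit — on degree 2 B major would have C#m (ii). C#dim is the degree-2 chord of B minor, so it is the borrowed ii°.

ii°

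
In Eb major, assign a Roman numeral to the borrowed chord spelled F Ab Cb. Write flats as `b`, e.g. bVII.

F is scale degree 2 in Eb major. Diatonically Eb major has Fm (ii) on that degree; F–Ab–Cb is instead the diminished chord native to Eb minor, so it takes the label ii°.

ii°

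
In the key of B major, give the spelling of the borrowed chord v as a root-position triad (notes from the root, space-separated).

v is built on scale degree 5, which is F# in both B major and its parallel. Building the minor chord from the parallel minor on F#: F#–A–C#.

F# A C#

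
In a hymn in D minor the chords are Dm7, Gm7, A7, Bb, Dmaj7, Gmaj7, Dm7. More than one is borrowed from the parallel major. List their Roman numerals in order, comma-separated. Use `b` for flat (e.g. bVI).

In D minor (with V from harmonic minor) the diatonic chords are Dm, Edim, F, Gm, A, Bb, C. Dm7, Gm7, A7 and Bb all belong to that set. Dmaj7 (D–F#–A–C#) is not: scale degree 1 in D minor carries Dm (i). In D major the chord on that degree is Dmaj7, so here it functions as Imaj7, borrowed from the parallel major. Gmaj7 (G–B–D–F#) doesn't fit — on degree 4 D minor would have Gm (iv). Gmaj7 is the degree-4 chord of D major, so it is the borrowed IVmaj7.

Imaj7, IVmaj7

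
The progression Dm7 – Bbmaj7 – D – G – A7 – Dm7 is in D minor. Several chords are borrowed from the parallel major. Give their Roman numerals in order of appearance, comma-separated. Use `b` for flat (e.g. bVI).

D minor has the diatonic set Dm, Edim, F, Gm, A, Bb, C (with V from harmonic minor). Dm7, Bbmaj7 and A7 all belong to that set. D (D–F#–A) doesn't fit — on degree 1 D minor would have Dm (i). D is the degree-1 chord of D major, so it is the borrowed I. G (G–B–D) is not: scale degree 4 in D minor carries Gm (iv). In D major the chord on that degree is G, so here it functions as IV, borrowed from the parallel major.

I, IV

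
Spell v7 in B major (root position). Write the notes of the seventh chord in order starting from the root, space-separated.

The root, F#, is scale degree 5 — the same note in B major and B minor; only the chord quality changes. In B minor the chord on F# is F#–A–C#–E.

F# A C# E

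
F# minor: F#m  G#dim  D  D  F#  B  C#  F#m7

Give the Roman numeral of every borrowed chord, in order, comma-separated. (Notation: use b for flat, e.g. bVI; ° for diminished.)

The diatonic triads in F# minor (with V from harmonic minor) are F#m, G#dim, A, Bm, C#, D, E. F#m, G#dim, D, C# and F#m7 all belong to that set. But F# (F#–A#–C#) is foreign: the diatonic i on degree 1 is F#m, whereas F# comes from F# major. It is labeled I. But B (B–D#–F#) is foreign: the diatonic iv on degree 4 is Bm, whereas B comes from F# major. It is labeled IV.

I, IV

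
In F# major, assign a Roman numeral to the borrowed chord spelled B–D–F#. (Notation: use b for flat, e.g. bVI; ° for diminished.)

B is scale degree 4 in F# major. B–D–F# is a minor chord — the form found in F# minor, not the diatonic IV (B). Borrowed into F# major it is written iv.

iv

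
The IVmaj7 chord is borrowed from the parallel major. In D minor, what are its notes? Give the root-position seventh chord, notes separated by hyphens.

G-B-D-F#

The root, G, is scale degree 4 — the same note in D minor and D major; only the chord quality changes. In D major the chord on G is G–B–D–F#.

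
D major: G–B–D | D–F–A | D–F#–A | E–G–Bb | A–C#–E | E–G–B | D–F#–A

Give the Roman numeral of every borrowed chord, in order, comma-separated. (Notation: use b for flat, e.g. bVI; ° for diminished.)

The diatonic triads in D major are D, Em, F#m, G, A, Bm, C#dim. G–B–D = G, D–F#–A = D, A–C#–E = A and E–G–B = Em are all diatonic. D–F–A is not: scale degree 1 in D major carries D (I). In D minor the chord on that degree is Dm, so here it functions as i, borrowed from the parallel minor. But E–G–Bb is foreign: the diatonic ii on degree 2 is Em, whereas Edim comes from D minor. It is labeled ii°.

i, ii°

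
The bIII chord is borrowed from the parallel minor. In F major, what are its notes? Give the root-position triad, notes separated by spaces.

The root of bIII is the lowered 3rd degree: A becomes Ab. In F minor the chord on Ab is Ab–C–Eb.

Ab C Eb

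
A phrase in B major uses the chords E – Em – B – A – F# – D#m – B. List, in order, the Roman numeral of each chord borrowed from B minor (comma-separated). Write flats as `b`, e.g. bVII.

iv, bVII

In B major the diatonic chords are B, C#m, D#m, E, F#, G#m, A#dim. Of the given chords, E, B, F# and D#m are diatonic. Em (E–G–B) doesn't fit — on degree 4 B major would have E (IV). Em is the degree-4 chord of B minor, so it is the borrowed iv. A (A–C#–E) doesn't fit — on degree 7 B major would have A#dim (vii°). A is the degree-7 chord of B minor, so it is the borrowed bVII.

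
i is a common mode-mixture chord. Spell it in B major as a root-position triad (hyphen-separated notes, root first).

B-D-F#

The root, B, is scale degree 1 — the same note in B major and B minor; only the chord quality changes. In B minor the chord on B is B–D–F#.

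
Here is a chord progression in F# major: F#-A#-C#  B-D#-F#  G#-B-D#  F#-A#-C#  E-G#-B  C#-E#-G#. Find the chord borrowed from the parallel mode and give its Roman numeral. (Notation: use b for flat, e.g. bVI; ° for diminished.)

F# major has the diatonic set F#, G#m, A#m, B, C#, D#m, E#dim. F#–A#–C# = F#, B–D#–F# = B, G#–B–D# = G#m and C#–E#–G# = C# are all diatonic. E–G#–B is not: scale degree 7 in F# major carries E#dim (vii°). In F# minor the chord on that degree is E, so here it functions as bVII, borrowed from the parallel minor.

bVII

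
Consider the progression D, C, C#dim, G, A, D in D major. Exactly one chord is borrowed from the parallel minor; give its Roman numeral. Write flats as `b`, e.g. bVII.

The diatonic triads in D major are D, Em, F#m, G, A, Bm, C#dim. D, C#dim, G and A all belong to that set. C (C–E–G) is not: scale degree 7 in D major carries C#dim (vii°). In D minor the chord on that degree is C, so here it functions as bVII, borrowed from the parallel minor.

bVII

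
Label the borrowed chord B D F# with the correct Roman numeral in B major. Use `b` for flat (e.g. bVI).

i

The root B is the diatonic 1st degree of B major; the borrowing shows in the chord quality. The diatonic chord on degree 1 would be B (I), but B–D–F# is the minor chord from B minor. As a borrowed chord it is labeled i.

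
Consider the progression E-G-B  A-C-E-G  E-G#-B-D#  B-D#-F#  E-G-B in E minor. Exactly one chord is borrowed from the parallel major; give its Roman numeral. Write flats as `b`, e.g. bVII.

Imaj7

In E minor (with V from harmonic minor) the diatonic chords are Em, F#dim, G, Am, B, C, D. E–G–B = Em, A–C–E–G = Am7 and B–D#–F# = B all belong to that set. E–G#–B–D# doesn't fit — on degree 1 E minor would have Em (i). Emaj7 is the degree-1 chord of E major, so it is the borrowed Imaj7.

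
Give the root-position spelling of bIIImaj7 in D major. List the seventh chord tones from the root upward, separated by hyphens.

Scale degree 3 in D major is F#. bIIImaj7 uses the lowered form, F, taken from D minor. In D minor the chord on F is F–A–C–E.

F-A-C-E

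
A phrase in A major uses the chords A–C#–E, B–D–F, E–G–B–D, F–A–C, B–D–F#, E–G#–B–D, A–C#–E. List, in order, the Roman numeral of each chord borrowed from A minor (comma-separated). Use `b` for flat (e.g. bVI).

ii°, v7, bVI

In A major the diatonic chords are A, Bm, C#m, D, E, F#m, G#dim. Of the given chords, A–C#–E = A, B–D–F# = Bm and E–G#–B–D = E7 are diatonic. B–D–F is not: scale degree 2 in A major carries Bm (ii). In A minor the chord on that degree is Bdim, so here it functions as ii°, borrowed from the parallel minor. E–G–B–D doesn't fit — on degree 5 A major would have E (V). Em7 is the degree-5 chord of A minor, so it is the borrowed v7. But F–A–C is foreign: the diatonic vi on degree 6 is F#m, whereas F comes from A minor. It is labeled bVI.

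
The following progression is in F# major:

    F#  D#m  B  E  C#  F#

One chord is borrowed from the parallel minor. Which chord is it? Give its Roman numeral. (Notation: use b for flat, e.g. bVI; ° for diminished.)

F# major has the diatonic set F#, G#m, A#m, B, C#, D#m, E#dim. F#, D#m, B and C# all belong to that set. E (E–G#–B) doesn't fit — on degree 7 F# major would have E#dim (vii°). E is the degree-7 chord of F# minor, so it is the borrowed bVII.

bVII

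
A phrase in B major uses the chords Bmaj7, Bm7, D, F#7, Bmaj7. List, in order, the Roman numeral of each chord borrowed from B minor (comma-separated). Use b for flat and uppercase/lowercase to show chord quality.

i7, bIII

The diatonic triads in B major are B, C#m, D#m, E, F#, G#m, A#dim. Bmaj7 and F#7 are both diatonic. Bm7 (B–D–F#–A) is not: scale degree 1 in B major carries B (I). In B minor the chord on that degree is Bm7, so here it functions as i7, borrowed from the parallel minor. D (D–F#–A) doesn't fit — on degree 3 B major would have D#m (iii). D is the degree-3 chord of B minor, so it is the borrowed bIII.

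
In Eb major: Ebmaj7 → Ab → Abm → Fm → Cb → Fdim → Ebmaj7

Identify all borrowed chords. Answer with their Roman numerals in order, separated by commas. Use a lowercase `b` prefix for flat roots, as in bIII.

The diatonic triads in Eb major are Eb, Fm, Gm, Ab, Bb, Cm, Ddim. Ebmaj7, Ab and Fm are all diatonic. But Abm (Ab–Cb–Eb) is foreign: the diatonic IV on degree 4 is Ab, whereas Abm comes from Eb minor. It is labeled iv. Cb (Cb–Eb–Gb) doesn't fit — on degree 6 Eb major would have Cm (vi). Cb is the degree-6 chord of Eb minor, so it is the borrowed bVI. But Fdim (F–Ab–Cb) is foreign: the diatonic ii on degree 2 is Fm, whereas Fdim comes from Eb minor. It is labeled ii°.

iv, bVI, ii°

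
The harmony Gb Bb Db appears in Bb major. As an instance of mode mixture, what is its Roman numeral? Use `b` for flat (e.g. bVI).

In Bb major scale degree 6 is G; Gb is its lowered form, from Bb minor. The diatonic chord on degree 6 would be Gm (vi), but Gb–Bb–Db is the major chord from Bb minor. As a borrowed chord it is labeled bVI.

bVI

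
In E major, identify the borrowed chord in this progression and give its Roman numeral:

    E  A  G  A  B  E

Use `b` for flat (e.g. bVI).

bIII

In E major the diatonic chords are E, F#m, G#m, A, B, C#m, D#dim. E, A and B are all diatonic. G (G–B–D) is not: scale degree 3 in E major carries G#m (iii). In E minor the chord on that degree is G, so here it functions as bIII, borrowed from the parallel minor.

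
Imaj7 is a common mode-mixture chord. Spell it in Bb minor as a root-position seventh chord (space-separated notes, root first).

The root, Bb, is scale degree 1 — the same note in Bb minor and Bb major; only the chord quality changes. In Bb major the chord on Bb is Bb–D–F–A.

Bb D F A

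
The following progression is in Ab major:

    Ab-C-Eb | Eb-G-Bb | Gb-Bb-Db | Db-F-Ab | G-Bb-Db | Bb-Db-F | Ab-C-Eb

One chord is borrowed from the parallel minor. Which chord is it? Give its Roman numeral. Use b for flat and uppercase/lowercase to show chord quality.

bVII

The diatonic triads in Ab major are Ab, Bbm, Cm, Db, Eb, Fm, Gdim. Ab–C–Eb = Ab, Eb–G–Bb = Eb, Db–F–Ab = Db, G–Bb–Db = Gdim and Bb–Db–F = Bbm all belong to that set. But Gb–Bb–Db is foreign: the diatonic vii° on degree 7 is Gdim, whereas Gb comes from Ab minor. It is labeled bVII.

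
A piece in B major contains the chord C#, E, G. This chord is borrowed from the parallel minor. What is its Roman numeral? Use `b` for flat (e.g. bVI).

C# is scale degree 2 in B major. The diatonic chord on degree 2 would be C#m (ii), but C#–E–G is the diminished chord from B minor. As a borrowed chord it is labeled ii°.

ii°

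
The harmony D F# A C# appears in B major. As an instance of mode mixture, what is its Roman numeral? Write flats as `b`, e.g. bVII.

The root D is the lowered 3rd scale degree — diatonically B major has D# there. D–F#–A–C# is a major-seventh chord — the form found in B minor, not the diatonic iii (D#m). Borrowed into B major it is written bIIImaj7.

bIIImaj7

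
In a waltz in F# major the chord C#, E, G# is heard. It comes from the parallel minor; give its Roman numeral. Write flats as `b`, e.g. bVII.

v

C# is scale degree 5 in F# major. C#–E–G# is a minor chord — the form found in F# minor, not the diatonic V (C#). Borrowed into F# major it is written v.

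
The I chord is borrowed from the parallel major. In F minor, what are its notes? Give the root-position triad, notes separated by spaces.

I is built on scale degree 1, which is F in both F minor and its parallel. Building the major chord from the parallel major on F: F–A–C.

F A C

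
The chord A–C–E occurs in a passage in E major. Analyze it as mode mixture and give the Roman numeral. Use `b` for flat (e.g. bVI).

The root A is the diatonic 4th degree of E major; the borrowing shows in the chord quality. Diatonically E major has A (IV) on that degree; A–C–E is instead the minor chord native to E minor, so it takes the label iv.

iv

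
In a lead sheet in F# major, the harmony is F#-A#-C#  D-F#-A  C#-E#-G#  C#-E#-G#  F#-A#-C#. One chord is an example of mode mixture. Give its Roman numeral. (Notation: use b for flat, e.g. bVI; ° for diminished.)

F# major has the diatonic set F#, G#m, A#m, B, C#, D#m, E#dim. F#–A#–C# = F# and C#–E#–G# = C# both belong to that set. But D–F#–A is foreign: the diatonic vi on degree 6 is D#m, whereas D comes from F# minor. It is labeled bVI.

bVI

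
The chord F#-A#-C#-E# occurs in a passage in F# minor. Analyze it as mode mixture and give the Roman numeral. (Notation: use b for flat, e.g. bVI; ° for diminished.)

Imaj7

The root F# is the diatonic 1st degree of F# minor; the borrowing shows in the chord quality. The diatonic chord on degree 1 would be F#m (i), but F#–A#–C#–E# is the major-seventh chord from F# major. As a borrowed chord it is labeled Imaj7.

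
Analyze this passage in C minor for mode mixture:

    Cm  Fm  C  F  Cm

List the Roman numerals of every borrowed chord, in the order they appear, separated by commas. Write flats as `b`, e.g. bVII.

I, IV

In C minor (with V from harmonic minor) the diatonic chords are Cm, Ddim, Eb, Fm, G, Ab, Bb. Cm and Fm are both diatonic. C (C–E–G) doesn't fit — on degree 1 C minor would have Cm (i). C is the degree-1 chord of C major, so it is the borrowed I. F (F–A–C) is not: scale degree 4 in C minor carries Fm (iv). In C major the chord on that degree is F, so here it functions as IV, borrowed from the parallel major.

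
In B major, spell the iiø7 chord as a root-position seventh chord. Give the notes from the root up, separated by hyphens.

The root, C#, is scale degree 2 — the same note in B major and B minor; only the chord quality changes. Building the half-diminished-seventh chord from the parallel minor on C#: C#–E–G–B.

C#-E-G-B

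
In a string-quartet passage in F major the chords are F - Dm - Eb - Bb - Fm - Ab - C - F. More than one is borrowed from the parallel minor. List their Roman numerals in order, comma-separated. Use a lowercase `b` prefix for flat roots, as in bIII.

The diatonic triads in F major are F, Gm, Am, Bb, C, Dm, Edim. Of the given chords, F, Dm, Bb and C are diatonic. Eb (Eb–G–Bb) doesn't fit — on degree 7 F major would have Edim (vii°). Eb is the degree-7 chord of F minor, so it is the borrowed bVII. But Fm (F–Ab–C) is foreign: the diatonic I on degree 1 is F, whereas Fm comes from F minor. It is labeled i. Ab (Ab–C–Eb) is not: scale degree 3 in F major carries Am (iii). In F minor the chord on that degree is Ab, so here it functions as bIII, borrowed from the parallel minor.

bVII, i, bIII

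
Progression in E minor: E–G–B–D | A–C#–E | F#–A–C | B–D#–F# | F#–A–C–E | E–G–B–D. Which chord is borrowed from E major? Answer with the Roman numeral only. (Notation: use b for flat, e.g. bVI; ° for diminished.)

IV

E minor has the diatonic set Em, F#dim, G, Am, B, C, D (with V from harmonic minor). E–G–B–D = Em7, F#–A–C = F#dim, B–D#–F# = B and F#–A–C–E = F#m7b5 are all diatonic. But A–C#–E is foreign: the diatonic iv on degree 4 is Am, whereas A comes from E major. It is labeled IV.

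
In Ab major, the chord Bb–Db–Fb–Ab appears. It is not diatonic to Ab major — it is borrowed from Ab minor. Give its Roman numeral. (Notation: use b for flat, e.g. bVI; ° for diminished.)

iiø7

Bb is scale degree 2 in Ab major. Diatonically Ab major has Bbm (ii) on that degree; Bb–Db–Fb–Ab is instead the half-diminished-seventh chord native to Ab minor, so it takes the label iiø7.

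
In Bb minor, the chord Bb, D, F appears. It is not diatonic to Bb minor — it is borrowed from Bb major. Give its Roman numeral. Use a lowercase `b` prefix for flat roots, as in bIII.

I

The root Bb is the diatonic 1st degree of Bb minor; the borrowing shows in the chord quality. The diatonic chord on degree 1 would be Bbm (i), but Bb–D–F is the major chord from Bb major. As a borrowed chord it is labeled I.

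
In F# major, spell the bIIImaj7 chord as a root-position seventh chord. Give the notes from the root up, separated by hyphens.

A-C#-E-G#

bIIImaj7 is built on the lowered scale degree 3. In F# major degree 3 is A#; lowered it becomes A. In F# minor the chord on A is A–C#–E–G#.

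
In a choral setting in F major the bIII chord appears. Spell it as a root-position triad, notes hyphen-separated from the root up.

Ab-C-Eb

bIII is built on the lowered scale degree 3. In F major degree 3 is A; lowered it becomes Ab. In F minor the chord on Ab is Ab–C–Eb.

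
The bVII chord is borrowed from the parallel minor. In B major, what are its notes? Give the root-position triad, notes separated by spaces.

bVII is built on the lowered scale degree 7. In B major degree 7 is A#; lowered it becomes A. Building the major chord from the parallel minor on A: A–C#–E.

A C# E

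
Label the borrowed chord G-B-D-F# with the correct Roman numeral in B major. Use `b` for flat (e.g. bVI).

bVImaj7

The root G is the lowered 6th scale degree — diatonically B major has G# there. Diatonically B major has G#m (vi) on that degree; G–B–D–F# is instead the major-seventh chord native to B minor, so it takes the label bVImaj7.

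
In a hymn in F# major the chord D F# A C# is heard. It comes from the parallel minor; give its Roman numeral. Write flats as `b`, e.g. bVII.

The root D is the lowered 6th scale degree — diatonically F# major has D# there. D–F#–A–C# is a major-seventh chord — the form found in F# minor, not the diatonic vi (D#m). Borrowed into F# major it is written bVImaj7.

bVImaj7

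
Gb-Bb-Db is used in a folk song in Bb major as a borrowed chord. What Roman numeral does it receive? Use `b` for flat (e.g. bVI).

bVI

In Bb major scale degree 6 is G; Gb is its lowered form, from Bb minor. Diatonically Bb major has Gm (vi) on that degree; Gb–Bb–Db is instead the major chord native to Bb minor, so it takes the label bVI.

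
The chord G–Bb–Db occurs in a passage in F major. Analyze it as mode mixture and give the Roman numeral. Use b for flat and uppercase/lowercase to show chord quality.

The root G is the diatonic 2nd degree of F major; the borrowing shows in the chord quality. The diatonic chord on degree 2 would be Gm (ii), but G–Bb–Db is the diminished chord from F minor. As a borrowed chord it is labeled ii°.

ii°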